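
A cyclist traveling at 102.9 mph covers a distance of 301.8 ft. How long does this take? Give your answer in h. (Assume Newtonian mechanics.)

d = 301.8 ft × 0.3048 = 91.9886 m
v = 102.9 mph × 0.44704 = 46.0004 m/s
t = d / v = 91.9886 / 46.0004 = 1.99973 s
t = 1.99973 s / 3600.0 = 0.0005555 h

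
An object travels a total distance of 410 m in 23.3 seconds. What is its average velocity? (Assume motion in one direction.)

v_avg = Δd / Δt = 410 / 23.3 = 17.6 m/s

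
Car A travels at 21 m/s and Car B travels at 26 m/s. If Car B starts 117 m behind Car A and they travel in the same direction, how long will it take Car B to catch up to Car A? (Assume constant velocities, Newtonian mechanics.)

Relative speed: v_rel = 26 - 21 = 5 m/s
Time to catch: t = d₀/v_rel = 117/5 = 23.4 s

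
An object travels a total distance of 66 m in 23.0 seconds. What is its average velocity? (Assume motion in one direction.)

v_avg = Δd / Δt = 66 / 23.0 = 2.87 m/s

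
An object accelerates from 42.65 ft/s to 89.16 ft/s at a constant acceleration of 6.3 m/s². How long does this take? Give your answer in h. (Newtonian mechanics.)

v₀ = 42.65 ft/s × 0.3048 = 12.9997 m/s
v = 89.16 ft/s × 0.3048 = 27.176 m/s
t = (v - v₀) / a = (27.176 - 12.9997) / 6.3 = 2.25021 s
t = 2.25021 s / 3600.0 = 0.0006251 h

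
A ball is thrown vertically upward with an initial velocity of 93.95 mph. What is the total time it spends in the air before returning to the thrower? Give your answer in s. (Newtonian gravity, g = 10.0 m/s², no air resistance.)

v₀ = 93.95 mph × 0.44704 = 41.9994 m/s
t_total = 2 × v₀ / g = 2 × 41.9994 / 10.0 = 8.4 s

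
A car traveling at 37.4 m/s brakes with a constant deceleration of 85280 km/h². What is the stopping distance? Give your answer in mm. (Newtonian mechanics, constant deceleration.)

a = 85280 km/h² × 7.716049382716049e-05 = 6.58025 m/s²
d = v₀² / (2a) = 37.4² / (2 × 6.58025) = 1398.76 / 13.1605 = 106.285 m
d = 106.285 m / 0.001 = 106300 mm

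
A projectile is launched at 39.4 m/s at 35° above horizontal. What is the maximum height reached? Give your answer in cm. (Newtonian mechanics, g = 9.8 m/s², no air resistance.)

H = v₀² × sin²(θ) / (2g) = 39.4² × sin(35°)² / (2 × 9.8) = 1552.36 × 0.32899 / 19.6 = 26.0567 m
H = 26.0567 m / 0.01 = 2606 cm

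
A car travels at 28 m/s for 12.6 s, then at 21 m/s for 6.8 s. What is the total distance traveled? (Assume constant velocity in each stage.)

d₁ = v₁t₁ = 28 × 12.6 = 352.8 m
d₂ = v₂t₂ = 21 × 6.8 = 142.8 m
d_total = 352.8 + 142.8 = 495.6 m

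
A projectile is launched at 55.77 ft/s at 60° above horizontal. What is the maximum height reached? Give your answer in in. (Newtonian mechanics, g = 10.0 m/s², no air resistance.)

v₀ = 55.77 ft/s × 0.3048 = 16.9987 m/s
H = v₀² × sin²(θ) / (2g) = 16.9987² × sin(60°)² / (2 × 10.0) = 288.956 × 0.75 / 20.0 = 10.8359 m
H = 10.8359 m / 0.0254 = 426.6 in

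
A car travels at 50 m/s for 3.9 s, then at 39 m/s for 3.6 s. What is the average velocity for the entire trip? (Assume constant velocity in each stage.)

d₁ = v₁t₁ = 50 × 3.9 = 195.0 m
d₂ = v₂t₂ = 39 × 3.6 = 140.4 m
d_total = 335.4 m, t_total = 7.5 s
v_avg = d_total/t_total = 335.4/7.5 = 44.72 m/s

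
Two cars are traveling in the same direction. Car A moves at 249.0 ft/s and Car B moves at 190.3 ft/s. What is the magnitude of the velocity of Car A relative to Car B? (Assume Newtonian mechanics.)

v_rel = |v_A - v_B| = |249.0 - 190.3| = 58.7 ft/s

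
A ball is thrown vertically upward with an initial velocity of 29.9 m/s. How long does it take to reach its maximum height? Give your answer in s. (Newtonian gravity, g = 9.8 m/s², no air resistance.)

t_up = v₀ / g = 29.9 / 9.8 = 3.051 s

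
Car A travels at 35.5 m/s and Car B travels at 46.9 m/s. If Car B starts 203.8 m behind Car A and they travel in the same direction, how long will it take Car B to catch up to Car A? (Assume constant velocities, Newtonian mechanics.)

Relative speed: v_rel = 46.9 - 35.5 = 11.4 m/s
Time to catch: t = d₀/v_rel = 203.8/11.4 = 17.88 s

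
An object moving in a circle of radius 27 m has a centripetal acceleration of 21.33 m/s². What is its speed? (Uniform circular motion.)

v = √(a_c × r) = √(21.33 × 27) = 24.0 m/s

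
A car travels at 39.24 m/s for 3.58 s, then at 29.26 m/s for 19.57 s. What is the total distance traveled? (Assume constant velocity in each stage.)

d₁ = v₁t₁ = 39.24 × 3.58 = 140.4792 m
d₂ = v₂t₂ = 29.26 × 19.57 = 572.6182 m
d_total = 140.4792 + 572.6182 = 713.1 m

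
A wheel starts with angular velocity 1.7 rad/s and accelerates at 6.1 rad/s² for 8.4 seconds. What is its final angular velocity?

ω = ω₀ + αt = 1.7 + 6.1 × 8.4 = 52.94 rad/s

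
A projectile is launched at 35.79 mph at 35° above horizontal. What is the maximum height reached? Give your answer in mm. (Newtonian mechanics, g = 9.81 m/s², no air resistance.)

v₀ = 35.79 mph × 0.44704 = 15.9996 m/s
H = v₀² × sin²(θ) / (2g) = 15.9996² × sin(35°)² / (2 × 9.81) = 255.987 × 0.32899 / 19.62 = 4.29241 m
H = 4.29241 m / 0.001 = 4292 mm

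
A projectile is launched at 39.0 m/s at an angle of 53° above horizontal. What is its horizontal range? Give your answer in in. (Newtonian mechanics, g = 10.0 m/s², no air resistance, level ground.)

R = v₀² × sin(2θ) / g = 39.0² × sin(2 × 53°) / 10.0 = 1521.0 × 0.961262 / 10.0 = 146.208 m
R = 146.208 m / 0.0254 = 5756 in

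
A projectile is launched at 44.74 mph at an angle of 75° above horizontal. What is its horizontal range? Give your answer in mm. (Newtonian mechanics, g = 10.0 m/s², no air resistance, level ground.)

v₀ = 44.74 mph × 0.44704 = 20.0006 m/s
R = v₀² × sin(2θ) / g = 20.0006² × sin(2 × 75°) / 10.0 = 400.024 × 0.5 / 10.0 = 20.0012 m
R = 20.0012 m / 0.001 = 20000 mm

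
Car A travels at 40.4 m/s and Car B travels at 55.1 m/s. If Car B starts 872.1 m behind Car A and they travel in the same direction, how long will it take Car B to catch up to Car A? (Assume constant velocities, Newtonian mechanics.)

Relative speed: v_rel = 55.1 - 40.4 = 14.7 m/s
Time to catch: t = d₀/v_rel = 872.1/14.7 = 59.33 s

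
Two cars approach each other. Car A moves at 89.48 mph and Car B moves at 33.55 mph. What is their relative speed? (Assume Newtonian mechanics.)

v_rel = v_A + v_B = 89.48 + 33.55 = 123.03 mph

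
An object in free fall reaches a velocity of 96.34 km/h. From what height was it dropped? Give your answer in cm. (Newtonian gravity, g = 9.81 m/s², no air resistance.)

v = 96.34 km/h × 0.2777777777777778 = 26.7611 m/s
h = v² / (2g) = 26.7611² / (2 × 9.81) = 36.5013 m
h = 36.5013 m / 0.01 = 3650 cm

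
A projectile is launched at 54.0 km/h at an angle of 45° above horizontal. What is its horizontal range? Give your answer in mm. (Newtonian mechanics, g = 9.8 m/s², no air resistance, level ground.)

v₀ = 54.0 km/h × 0.2777777777777778 = 15.0 m/s
R = v₀² × sin(2θ) / g = 15.0² × sin(2 × 45°) / 9.8 = 225.0 × 1.0 / 9.8 = 22.9592 m
R = 22.9592 m / 0.001 = 22960 mm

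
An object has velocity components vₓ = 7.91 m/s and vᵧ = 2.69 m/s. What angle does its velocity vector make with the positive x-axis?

θ = arctan(vᵧ/vₓ) = arctan(2.69/7.91) = 18.78°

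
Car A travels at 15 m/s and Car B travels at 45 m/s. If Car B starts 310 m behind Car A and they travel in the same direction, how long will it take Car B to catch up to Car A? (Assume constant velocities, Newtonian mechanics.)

Relative speed: v_rel = 45 - 15 = 30 m/s
Time to catch: t = d₀/v_rel = 310/30 = 10.33 s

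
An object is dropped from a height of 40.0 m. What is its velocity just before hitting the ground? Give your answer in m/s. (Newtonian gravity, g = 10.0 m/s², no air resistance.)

v = √(2gh) = √(2 × 10.0 × 40.0) = 28.28 m/s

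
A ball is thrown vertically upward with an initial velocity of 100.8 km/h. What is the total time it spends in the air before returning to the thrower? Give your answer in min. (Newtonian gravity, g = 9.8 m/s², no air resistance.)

v₀ = 100.8 km/h × 0.2777777777777778 = 28.0 m/s
t_total = 2 × v₀ / g = 2 × 28.0 / 9.8 = 5.71429 s
t_total = 5.71429 s / 60.0 = 0.09524 min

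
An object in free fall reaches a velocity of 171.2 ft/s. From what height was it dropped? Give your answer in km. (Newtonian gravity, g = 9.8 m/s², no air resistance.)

v = 171.2 ft/s × 0.3048 = 52.1818 m/s
h = v² / (2g) = 52.1818² / (2 × 9.8) = 138.926 m
h = 138.926 m / 1000.0 = 0.1389 km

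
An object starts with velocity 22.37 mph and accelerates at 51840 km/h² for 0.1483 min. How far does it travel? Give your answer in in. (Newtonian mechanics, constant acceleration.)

v₀ = 22.37 mph × 0.44704 = 10.0003 m/s
a = 51840 km/h² × 7.716049382716049e-05 = 4.0 m/s²
t = 0.1483 min × 60.0 = 8.898 s
d = v₀ × t + ½ × a × t² = 10.0003 × 8.898 + 0.5 × 4.0 × 8.898² = 247.331 m
d = 247.331 m / 0.0254 = 9737 in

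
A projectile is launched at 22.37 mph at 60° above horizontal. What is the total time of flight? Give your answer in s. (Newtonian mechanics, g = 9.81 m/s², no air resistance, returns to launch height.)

v₀ = 22.37 mph × 0.44704 = 10.0003 m/s
T = 2 × v₀ × sin(θ) / g = 2 × 10.0003 × sin(60°) / 9.81 = 2 × 10.0003 × 0.866025 / 9.81 = 1.766 s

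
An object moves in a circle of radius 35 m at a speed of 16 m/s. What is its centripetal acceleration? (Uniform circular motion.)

a_c = v²/r = 16²/35 = 256/35 = 7.31 m/s²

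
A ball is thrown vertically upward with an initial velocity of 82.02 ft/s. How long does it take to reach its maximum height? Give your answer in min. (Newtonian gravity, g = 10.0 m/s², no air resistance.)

v₀ = 82.02 ft/s × 0.3048 = 24.9997 m/s
t_up = v₀ / g = 24.9997 / 10.0 = 2.49997 s
t_up = 2.49997 s / 60.0 = 0.04167 min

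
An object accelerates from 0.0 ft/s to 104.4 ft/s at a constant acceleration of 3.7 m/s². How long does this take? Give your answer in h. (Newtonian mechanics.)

v₀ = 0.0 ft/s × 0.3048 = 0.0 m/s
v = 104.4 ft/s × 0.3048 = 31.8211 m/s
t = (v - v₀) / a = (31.8211 - 0.0) / 3.7 = 8.6003 s
t = 8.6003 s / 3600.0 = 0.002389 h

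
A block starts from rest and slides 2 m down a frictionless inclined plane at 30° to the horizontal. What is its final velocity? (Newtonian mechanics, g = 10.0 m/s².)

a = g sin(θ) = 10.0 × sin(30°) = 5.0 m/s²
v = √(2ad) = √(2 × 5.0 × 2) = 4.47 m/s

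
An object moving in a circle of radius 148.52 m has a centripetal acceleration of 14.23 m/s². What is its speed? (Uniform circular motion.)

v = √(a_c × r) = √(14.23 × 148.52) = 45.97 m/s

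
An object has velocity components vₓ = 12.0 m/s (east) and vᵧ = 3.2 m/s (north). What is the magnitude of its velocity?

|v| = √(vₓ² + vᵧ²) = √(12.0² + 3.2²) = √(154.24) = 12.42 m/s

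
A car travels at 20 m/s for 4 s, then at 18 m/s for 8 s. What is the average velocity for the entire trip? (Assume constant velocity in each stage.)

d₁ = v₁t₁ = 20 × 4 = 80 m
d₂ = v₂t₂ = 18 × 8 = 144 m
d_total = 224 m, t_total = 12 s
v_avg = d_total/t_total = 224/12 = 18.67 m/s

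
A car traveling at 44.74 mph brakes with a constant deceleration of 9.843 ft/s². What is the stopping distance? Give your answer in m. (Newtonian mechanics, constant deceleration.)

v₀ = 44.74 mph × 0.44704 = 20.0006 m/s
a = 9.843 ft/s² × 0.3048 = 3.00015 m/s²
d = v₀² / (2a) = 20.0006² / (2 × 3.00015) = 400.024 / 6.0003 = 66.67 m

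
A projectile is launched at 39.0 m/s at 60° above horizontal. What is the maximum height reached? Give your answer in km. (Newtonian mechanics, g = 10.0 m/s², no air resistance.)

H = v₀² × sin²(θ) / (2g) = 39.0² × sin(60°)² / (2 × 10.0) = 1521.0 × 0.75 / 20.0 = 57.0375 m
H = 57.0375 m / 1000.0 = 0.05704 km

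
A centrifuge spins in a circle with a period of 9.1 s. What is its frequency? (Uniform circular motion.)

f = 1/T = 1/9.1 = 0.1099 Hz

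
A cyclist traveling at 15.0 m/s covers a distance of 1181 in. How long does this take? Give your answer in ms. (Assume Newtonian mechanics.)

d = 1181 in × 0.0254 = 29.9974 m
t = d / v = 29.9974 / 15.0 = 1.99983 s
t = 1.99983 s / 0.001 = 2000 ms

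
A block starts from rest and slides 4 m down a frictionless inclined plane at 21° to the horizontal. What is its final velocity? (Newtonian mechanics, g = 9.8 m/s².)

a = g sin(θ) = 9.8 × sin(21°) = 3.512 m/s²
v = √(2ad) = √(2 × 3.512 × 4) = 5.3 m/s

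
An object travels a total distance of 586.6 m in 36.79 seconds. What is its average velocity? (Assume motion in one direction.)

v_avg = Δd / Δt = 586.6 / 36.79 = 15.94 m/s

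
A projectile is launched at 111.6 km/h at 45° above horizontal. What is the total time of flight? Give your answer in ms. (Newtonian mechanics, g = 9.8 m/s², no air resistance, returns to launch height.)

v₀ = 111.6 km/h × 0.2777777777777778 = 31.0 m/s
T = 2 × v₀ × sin(θ) / g = 2 × 31.0 × sin(45°) / 9.8 = 2 × 31.0 × 0.707107 / 9.8 = 4.47353 s
T = 4.47353 s / 0.001 = 4474 ms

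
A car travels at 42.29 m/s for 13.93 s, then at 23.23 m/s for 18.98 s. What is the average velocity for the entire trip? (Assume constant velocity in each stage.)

d₁ = v₁t₁ = 42.29 × 13.93 = 589.0997 m
d₂ = v₂t₂ = 23.23 × 18.98 = 440.9054 m
d_total = 1030.0051 m, t_total = 32.91 s
v_avg = d_total/t_total = 1030.0051/32.91 = 31.3 m/s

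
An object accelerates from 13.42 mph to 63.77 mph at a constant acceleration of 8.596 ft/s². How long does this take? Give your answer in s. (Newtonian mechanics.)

v₀ = 13.42 mph × 0.44704 = 5.99928 m/s
v = 63.77 mph × 0.44704 = 28.5077 m/s
a = 8.596 ft/s² × 0.3048 = 2.62006 m/s²
t = (v - v₀) / a = (28.5077 - 5.99928) / 2.62006 = 8.591 s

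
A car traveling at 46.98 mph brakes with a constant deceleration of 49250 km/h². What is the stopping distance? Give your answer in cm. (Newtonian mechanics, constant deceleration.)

v₀ = 46.98 mph × 0.44704 = 21.0019 m/s
a = 49250 km/h² × 7.716049382716049e-05 = 3.80015 m/s²
d = v₀² / (2a) = 21.0019² / (2 × 3.80015) = 441.08 / 7.6003 = 58.0346 m
d = 58.0346 m / 0.01 = 5803 cm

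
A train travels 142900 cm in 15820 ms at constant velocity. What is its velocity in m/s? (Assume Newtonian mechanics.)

d = 142900 cm × 0.01 = 1429.0 m
t = 15820 ms × 0.001 = 15.82 s
v = d / t = 1429.0 / 15.82 = 90.33 m/s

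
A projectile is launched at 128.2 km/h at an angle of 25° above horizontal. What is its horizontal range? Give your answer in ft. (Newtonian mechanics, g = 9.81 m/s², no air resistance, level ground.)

v₀ = 128.2 km/h × 0.2777777777777778 = 35.6111 m/s
R = v₀² × sin(2θ) / g = 35.6111² × sin(2 × 25°) / 9.81 = 1268.15 × 0.766044 / 9.81 = 99.0274 m
R = 99.0274 m / 0.3048 = 324.9 ft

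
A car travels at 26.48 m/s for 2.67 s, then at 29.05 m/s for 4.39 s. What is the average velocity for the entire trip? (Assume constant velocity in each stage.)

d₁ = v₁t₁ = 26.48 × 2.67 = 70.7016 m
d₂ = v₂t₂ = 29.05 × 4.39 = 127.5295 m
d_total = 198.2311 m, t_total = 7.06 s
v_avg = d_total/t_total = 198.2311/7.06 = 28.08 m/s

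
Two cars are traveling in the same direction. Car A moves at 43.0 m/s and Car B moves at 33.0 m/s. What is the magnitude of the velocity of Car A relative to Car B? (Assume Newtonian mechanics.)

v_rel = |v_A - v_B| = |43.0 - 33.0| = 10.0 m/s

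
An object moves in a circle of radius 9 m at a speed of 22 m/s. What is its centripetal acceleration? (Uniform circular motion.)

a_c = v²/r = 22²/9 = 484/9 = 53.78 m/s²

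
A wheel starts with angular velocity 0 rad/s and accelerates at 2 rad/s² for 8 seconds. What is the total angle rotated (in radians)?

θ = ω₀t + ½αt² = 0×8 + ½×2×8² = 64.0 rad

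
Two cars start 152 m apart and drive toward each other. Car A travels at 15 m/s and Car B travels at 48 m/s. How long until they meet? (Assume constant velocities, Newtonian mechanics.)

Combined speed: v_combined = 15 + 48 = 63 m/s
Time to meet: t = d/v_combined = 152/63 = 2.41 s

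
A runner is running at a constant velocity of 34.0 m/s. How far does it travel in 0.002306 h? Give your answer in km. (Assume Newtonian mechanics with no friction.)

t = 0.002306 h × 3600.0 = 8.3016 s
d = v × t = 34.0 × 8.3016 = 282.254 m
d = 282.254 m / 1000.0 = 0.2823 km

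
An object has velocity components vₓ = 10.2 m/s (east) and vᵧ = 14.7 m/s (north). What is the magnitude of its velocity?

|v| = √(vₓ² + vᵧ²) = √(10.2² + 14.7²) = √(320.13) = 17.89 m/s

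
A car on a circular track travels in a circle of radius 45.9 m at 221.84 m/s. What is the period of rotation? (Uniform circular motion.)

T = 2πr/v = 2π×45.9/221.84 = 1.3 s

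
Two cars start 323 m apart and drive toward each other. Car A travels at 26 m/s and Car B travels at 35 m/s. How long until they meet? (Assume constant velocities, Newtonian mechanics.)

Combined speed: v_combined = 26 + 35 = 61 m/s
Time to meet: t = d/v_combined = 323/61 = 5.3 s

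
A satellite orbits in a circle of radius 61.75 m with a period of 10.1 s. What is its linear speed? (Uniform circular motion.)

v = 2πr/T = 2π×61.75/10.1 = 38.41 m/s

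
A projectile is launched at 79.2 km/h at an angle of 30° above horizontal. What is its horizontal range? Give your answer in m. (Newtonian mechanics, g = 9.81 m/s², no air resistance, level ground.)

v₀ = 79.2 km/h × 0.2777777777777778 = 22.0 m/s
R = v₀² × sin(2θ) / g = 22.0² × sin(2 × 30°) / 9.81 = 484.0 × 0.866025 / 9.81 = 42.73 m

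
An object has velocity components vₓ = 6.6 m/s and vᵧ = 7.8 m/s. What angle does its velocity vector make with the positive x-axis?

θ = arctan(vᵧ/vₓ) = arctan(7.8/6.6) = 49.76°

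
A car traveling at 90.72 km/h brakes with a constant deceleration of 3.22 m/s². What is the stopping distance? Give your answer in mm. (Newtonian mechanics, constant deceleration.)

v₀ = 90.72 km/h × 0.2777777777777778 = 25.2 m/s
d = v₀² / (2a) = 25.2² / (2 × 3.22) = 635.04 / 6.44 = 98.6087 m
d = 98.6087 m / 0.001 = 98610 mm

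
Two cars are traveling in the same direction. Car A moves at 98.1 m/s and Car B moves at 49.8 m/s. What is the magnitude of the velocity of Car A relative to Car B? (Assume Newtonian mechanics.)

v_rel = |v_A - v_B| = |98.1 - 49.8| = 48.3 m/s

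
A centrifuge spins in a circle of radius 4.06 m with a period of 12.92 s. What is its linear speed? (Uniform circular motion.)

v = 2πr/T = 2π×4.06/12.92 = 1.97 m/s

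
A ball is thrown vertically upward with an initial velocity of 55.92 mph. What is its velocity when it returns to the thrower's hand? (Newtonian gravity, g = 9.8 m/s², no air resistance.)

By conservation of energy (no air resistance), the ball returns to the throw height with the same speed as launch, but directed downward.
|v_ground| = v₀ = 55.92 mph
v_ground = 55.92 mph (downward)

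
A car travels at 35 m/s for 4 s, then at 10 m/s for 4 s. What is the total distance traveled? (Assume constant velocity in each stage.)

d₁ = v₁t₁ = 35 × 4 = 140 m
d₂ = v₂t₂ = 10 × 4 = 40 m
d_total = 140 + 40 = 180 m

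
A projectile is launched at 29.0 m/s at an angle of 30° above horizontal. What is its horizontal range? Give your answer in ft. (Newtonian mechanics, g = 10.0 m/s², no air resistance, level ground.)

R = v₀² × sin(2θ) / g = 29.0² × sin(2 × 30°) / 10.0 = 841.0 × 0.866025 / 10.0 = 72.8327 m
R = 72.8327 m / 0.3048 = 239.0 ft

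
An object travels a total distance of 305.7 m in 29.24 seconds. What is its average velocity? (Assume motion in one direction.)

v_avg = Δd / Δt = 305.7 / 29.24 = 10.45 m/s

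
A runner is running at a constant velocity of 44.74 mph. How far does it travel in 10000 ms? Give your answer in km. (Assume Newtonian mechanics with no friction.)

v = 44.74 mph × 0.44704 = 20.0006 m/s
t = 10000 ms × 0.001 = 10.0 s
d = v × t = 20.0006 × 10.0 = 200.006 m
d = 200.006 m / 1000.0 = 0.2 km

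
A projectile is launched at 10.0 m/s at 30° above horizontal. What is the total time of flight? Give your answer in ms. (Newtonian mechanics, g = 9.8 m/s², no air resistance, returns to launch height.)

T = 2 × v₀ × sin(θ) / g = 2 × 10.0 × sin(30°) / 9.8 = 2 × 10.0 × 0.5 / 9.8 = 1.02041 s
T = 1.02041 s / 0.001 = 1020 ms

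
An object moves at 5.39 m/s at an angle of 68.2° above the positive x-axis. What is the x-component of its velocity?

vₓ = v cos(θ) = 5.39 × cos(68.2°) = 2.0 m/s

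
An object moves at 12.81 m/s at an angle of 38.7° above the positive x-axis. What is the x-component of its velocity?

vₓ = v cos(θ) = 12.81 × cos(38.7°) = 10.0 m/s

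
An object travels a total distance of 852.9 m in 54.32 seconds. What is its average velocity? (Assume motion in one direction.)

v_avg = Δd / Δt = 852.9 / 54.32 = 15.7 m/s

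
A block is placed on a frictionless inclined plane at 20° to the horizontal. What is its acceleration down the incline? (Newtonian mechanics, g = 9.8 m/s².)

a = g sin(θ) = 9.8 × sin(20°) = 9.8 × 0.342 = 3.35 m/s²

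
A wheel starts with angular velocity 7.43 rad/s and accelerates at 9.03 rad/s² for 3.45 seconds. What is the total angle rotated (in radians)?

θ = ω₀t + ½αt² = 7.43×3.45 + ½×9.03×3.45² = 79.37 rad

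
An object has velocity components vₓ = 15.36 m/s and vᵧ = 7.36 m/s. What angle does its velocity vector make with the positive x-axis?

θ = arctan(vᵧ/vₓ) = arctan(7.36/15.36) = 25.6°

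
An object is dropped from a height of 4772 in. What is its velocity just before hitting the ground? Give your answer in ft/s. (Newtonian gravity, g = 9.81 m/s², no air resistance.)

h = 4772 in × 0.0254 = 121.209 m
v = √(2gh) = √(2 × 9.81 × 121.209) = 48.766 m/s
v = 48.766 m/s / 0.3048 = 160.0 ft/s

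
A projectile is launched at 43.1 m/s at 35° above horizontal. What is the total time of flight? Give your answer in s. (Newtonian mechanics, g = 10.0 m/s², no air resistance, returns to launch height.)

T = 2 × v₀ × sin(θ) / g = 2 × 43.1 × sin(35°) / 10.0 = 2 × 43.1 × 0.573576 / 10.0 = 4.944 s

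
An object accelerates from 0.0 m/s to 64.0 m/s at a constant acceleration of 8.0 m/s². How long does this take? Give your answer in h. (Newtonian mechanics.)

t = (v - v₀) / a = (64.0 - 0.0) / 8.0 = 8.0 s
t = 8.0 s / 3600.0 = 0.002222 h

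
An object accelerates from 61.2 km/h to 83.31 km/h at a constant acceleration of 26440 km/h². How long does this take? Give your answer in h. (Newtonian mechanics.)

v₀ = 61.2 km/h × 0.2777777777777778 = 17.0 m/s
v = 83.31 km/h × 0.2777777777777778 = 23.1417 m/s
a = 26440 km/h² × 7.716049382716049e-05 = 2.04012 m/s²
t = (v - v₀) / a = (23.1417 - 17.0) / 2.04012 = 3.01046 s
t = 3.01046 s / 3600.0 = 0.0008362 h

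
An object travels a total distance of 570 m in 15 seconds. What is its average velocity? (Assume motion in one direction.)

v_avg = Δd / Δt = 570 / 15 = 38.0 m/s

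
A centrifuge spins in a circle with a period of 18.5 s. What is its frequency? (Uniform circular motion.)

f = 1/T = 1/18.5 = 0.0541 Hz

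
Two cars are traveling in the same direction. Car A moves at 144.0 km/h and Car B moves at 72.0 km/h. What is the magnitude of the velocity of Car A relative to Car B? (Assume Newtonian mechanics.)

v_rel = |v_A - v_B| = |144.0 - 72.0| = 72.0 km/h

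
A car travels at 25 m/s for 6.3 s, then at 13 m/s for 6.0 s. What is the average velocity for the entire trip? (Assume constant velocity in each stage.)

d₁ = v₁t₁ = 25 × 6.3 = 157.5 m
d₂ = v₂t₂ = 13 × 6.0 = 78.0 m
d_total = 235.5 m, t_total = 12.3 s
v_avg = d_total/t_total = 235.5/12.3 = 19.15 m/s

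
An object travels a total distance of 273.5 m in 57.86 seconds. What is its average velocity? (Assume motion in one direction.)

v_avg = Δd / Δt = 273.5 / 57.86 = 4.73 m/s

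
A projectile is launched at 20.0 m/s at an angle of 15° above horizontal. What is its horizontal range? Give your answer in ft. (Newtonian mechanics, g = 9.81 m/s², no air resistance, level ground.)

R = v₀² × sin(2θ) / g = 20.0² × sin(2 × 15°) / 9.81 = 400.0 × 0.5 / 9.81 = 20.3874 m
R = 20.3874 m / 0.3048 = 66.89 ft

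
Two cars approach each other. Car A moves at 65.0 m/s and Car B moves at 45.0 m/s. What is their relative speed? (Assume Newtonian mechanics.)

v_rel = v_A + v_B = 65.0 + 45.0 = 110.0 m/s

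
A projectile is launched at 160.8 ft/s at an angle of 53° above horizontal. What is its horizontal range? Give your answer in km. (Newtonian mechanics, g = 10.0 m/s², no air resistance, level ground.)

v₀ = 160.8 ft/s × 0.3048 = 49.0118 m/s
R = v₀² × sin(2θ) / g = 49.0118² × sin(2 × 53°) / 10.0 = 2402.16 × 0.961262 / 10.0 = 230.911 m
R = 230.911 m / 1000.0 = 0.2309 km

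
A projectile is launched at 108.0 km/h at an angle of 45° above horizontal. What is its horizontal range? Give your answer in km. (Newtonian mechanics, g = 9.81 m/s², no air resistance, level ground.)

v₀ = 108.0 km/h × 0.2777777777777778 = 30.0 m/s
R = v₀² × sin(2θ) / g = 30.0² × sin(2 × 45°) / 9.81 = 900.0 × 1.0 / 9.81 = 91.7431 m
R = 91.7431 m / 1000.0 = 0.09174 km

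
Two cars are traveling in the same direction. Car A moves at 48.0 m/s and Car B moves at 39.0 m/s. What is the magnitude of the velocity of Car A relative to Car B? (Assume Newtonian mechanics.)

v_rel = |v_A - v_B| = |48.0 - 39.0| = 9.0 m/s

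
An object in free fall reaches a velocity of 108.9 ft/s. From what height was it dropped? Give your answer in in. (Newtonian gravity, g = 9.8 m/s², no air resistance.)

v = 108.9 ft/s × 0.3048 = 33.1927 m/s
h = v² / (2g) = 33.1927² / (2 × 9.8) = 56.212 m
h = 56.212 m / 0.0254 = 2213 in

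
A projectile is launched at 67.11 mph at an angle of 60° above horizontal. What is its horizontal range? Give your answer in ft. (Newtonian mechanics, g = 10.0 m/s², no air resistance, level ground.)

v₀ = 67.11 mph × 0.44704 = 30.0009 m/s
R = v₀² × sin(2θ) / g = 30.0009² × sin(2 × 60°) / 10.0 = 900.054 × 0.866025 / 10.0 = 77.9469 m
R = 77.9469 m / 0.3048 = 255.7 ft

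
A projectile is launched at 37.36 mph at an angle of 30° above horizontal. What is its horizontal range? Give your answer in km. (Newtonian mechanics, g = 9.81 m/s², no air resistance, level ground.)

v₀ = 37.36 mph × 0.44704 = 16.7014 m/s
R = v₀² × sin(2θ) / g = 16.7014² × sin(2 × 30°) / 9.81 = 278.937 × 0.866025 / 9.81 = 24.6245 m
R = 24.6245 m / 1000.0 = 0.02462 km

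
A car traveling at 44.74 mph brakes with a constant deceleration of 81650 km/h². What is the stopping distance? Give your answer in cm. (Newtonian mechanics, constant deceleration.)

v₀ = 44.74 mph × 0.44704 = 20.0006 m/s
a = 81650 km/h² × 7.716049382716049e-05 = 6.30015 m/s²
d = v₀² / (2a) = 20.0006² / (2 × 6.30015) = 400.024 / 12.6003 = 31.7472 m
d = 31.7472 m / 0.01 = 3175 cm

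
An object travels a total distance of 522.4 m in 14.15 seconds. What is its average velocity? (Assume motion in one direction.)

v_avg = Δd / Δt = 522.4 / 14.15 = 36.92 m/s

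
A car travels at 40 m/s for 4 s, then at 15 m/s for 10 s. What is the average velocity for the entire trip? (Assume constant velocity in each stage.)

d₁ = v₁t₁ = 40 × 4 = 160 m
d₂ = v₂t₂ = 15 × 10 = 150 m
d_total = 310 m, t_total = 14 s
v_avg = d_total/t_total = 310/14 = 22.14 m/s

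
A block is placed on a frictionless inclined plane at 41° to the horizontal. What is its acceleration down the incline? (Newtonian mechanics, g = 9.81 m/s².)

a = g sin(θ) = 9.81 × sin(41°) = 9.81 × 0.6561 = 6.44 m/s²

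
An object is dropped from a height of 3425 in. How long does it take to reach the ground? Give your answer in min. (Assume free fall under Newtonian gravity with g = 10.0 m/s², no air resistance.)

h = 3425 in × 0.0254 = 86.995 m
t = √(2h/g) = √(2 × 86.995 / 10.0) = 4.17121 s
t = 4.17121 s / 60.0 = 0.06952 min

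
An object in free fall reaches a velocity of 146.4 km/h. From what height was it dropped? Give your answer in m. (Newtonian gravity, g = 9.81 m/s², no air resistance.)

v = 146.4 km/h × 0.2777777777777778 = 40.6667 m/s
h = v² / (2g) = 40.6667² / (2 × 9.81) = 84.29 m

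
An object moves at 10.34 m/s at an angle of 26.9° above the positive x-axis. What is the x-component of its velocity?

vₓ = v cos(θ) = 10.34 × cos(26.9°) = 9.22 m/s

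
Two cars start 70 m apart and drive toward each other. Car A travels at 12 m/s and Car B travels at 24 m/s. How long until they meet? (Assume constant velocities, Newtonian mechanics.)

Combined speed: v_combined = 12 + 24 = 36 m/s
Time to meet: t = d/v_combined = 70/36 = 1.94 s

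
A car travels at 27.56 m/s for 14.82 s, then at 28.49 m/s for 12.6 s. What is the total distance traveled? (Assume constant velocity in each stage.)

d₁ = v₁t₁ = 27.56 × 14.82 = 408.4392 m
d₂ = v₂t₂ = 28.49 × 12.6 = 358.974 m
d_total = 408.4392 + 358.974 = 767.41 m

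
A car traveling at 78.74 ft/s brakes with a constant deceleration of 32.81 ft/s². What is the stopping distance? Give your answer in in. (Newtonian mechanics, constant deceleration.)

v₀ = 78.74 ft/s × 0.3048 = 24.0 m/s
a = 32.81 ft/s² × 0.3048 = 10.0005 m/s²
d = v₀² / (2a) = 24.0² / (2 × 10.0005) = 576.0 / 20.001 = 28.7986 m
d = 28.7986 m / 0.0254 = 1134 in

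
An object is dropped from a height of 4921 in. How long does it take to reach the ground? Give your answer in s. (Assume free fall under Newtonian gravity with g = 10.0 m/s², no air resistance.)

h = 4921 in × 0.0254 = 124.993 m
t = √(2h/g) = √(2 × 124.993 / 10.0) = 5.0 s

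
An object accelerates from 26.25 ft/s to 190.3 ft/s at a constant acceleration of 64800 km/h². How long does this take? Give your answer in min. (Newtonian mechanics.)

v₀ = 26.25 ft/s × 0.3048 = 8.001 m/s
v = 190.3 ft/s × 0.3048 = 58.0034 m/s
a = 64800 km/h² × 7.716049382716049e-05 = 5.0 m/s²
t = (v - v₀) / a = (58.0034 - 8.001) / 5.0 = 10.0005 s
t = 10.0005 s / 60.0 = 0.1667 min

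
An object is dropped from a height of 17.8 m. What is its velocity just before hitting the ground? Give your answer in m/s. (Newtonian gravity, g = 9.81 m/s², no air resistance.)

v = √(2gh) = √(2 × 9.81 × 17.8) = 18.69 m/s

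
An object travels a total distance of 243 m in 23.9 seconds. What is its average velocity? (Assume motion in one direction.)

v_avg = Δd / Δt = 243 / 23.9 = 10.17 m/s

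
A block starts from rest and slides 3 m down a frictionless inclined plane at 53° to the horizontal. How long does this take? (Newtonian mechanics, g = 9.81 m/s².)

a = g sin(θ) = 9.81 × sin(53°) = 7.8346 m/s²
t = √(2d/a) = √(2 × 3 / 7.8346) = 0.88 s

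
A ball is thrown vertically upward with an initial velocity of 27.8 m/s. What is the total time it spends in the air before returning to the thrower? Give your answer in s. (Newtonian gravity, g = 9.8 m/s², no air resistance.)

t_total = 2 × v₀ / g = 2 × 27.8 / 9.8 = 5.673 s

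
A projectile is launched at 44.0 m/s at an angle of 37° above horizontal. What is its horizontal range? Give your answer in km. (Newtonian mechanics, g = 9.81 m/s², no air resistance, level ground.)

R = v₀² × sin(2θ) / g = 44.0² × sin(2 × 37°) / 9.81 = 1936.0 × 0.961262 / 9.81 = 189.705 m
R = 189.705 m / 1000.0 = 0.1897 km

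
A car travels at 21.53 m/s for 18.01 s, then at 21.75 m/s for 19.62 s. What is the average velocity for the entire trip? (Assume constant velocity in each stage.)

d₁ = v₁t₁ = 21.53 × 18.01 = 387.7553 m
d₂ = v₂t₂ = 21.75 × 19.62 = 426.735 m
d_total = 814.4903 m, t_total = 37.63 s
v_avg = d_total/t_total = 814.4903/37.63 = 21.64 m/s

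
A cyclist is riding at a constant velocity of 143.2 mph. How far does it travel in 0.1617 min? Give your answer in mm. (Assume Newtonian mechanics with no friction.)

v = 143.2 mph × 0.44704 = 64.0161 m/s
t = 0.1617 min × 60.0 = 9.702 s
d = v × t = 64.0161 × 9.702 = 621.084 m
d = 621.084 m / 0.001 = 621100 mm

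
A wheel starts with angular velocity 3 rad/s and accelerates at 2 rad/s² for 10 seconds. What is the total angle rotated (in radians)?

θ = ω₀t + ½αt² = 3×10 + ½×2×10² = 130.0 rad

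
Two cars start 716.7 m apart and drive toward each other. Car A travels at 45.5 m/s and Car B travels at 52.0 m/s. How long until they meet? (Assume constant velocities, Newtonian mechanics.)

Combined speed: v_combined = 45.5 + 52.0 = 97.5 m/s
Time to meet: t = d/v_combined = 716.7/97.5 = 7.35 s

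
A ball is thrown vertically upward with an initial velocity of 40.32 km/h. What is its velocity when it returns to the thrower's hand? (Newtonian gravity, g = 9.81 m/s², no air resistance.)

By conservation of energy (no air resistance), the ball returns to the throw height with the same speed as launch, but directed downward.
|v_ground| = v₀ = 40.32 km/h
v_ground = 40.32 km/h (downward)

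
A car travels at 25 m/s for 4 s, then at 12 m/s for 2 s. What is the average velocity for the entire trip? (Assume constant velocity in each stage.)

d₁ = v₁t₁ = 25 × 4 = 100 m
d₂ = v₂t₂ = 12 × 2 = 24 m
d_total = 124 m, t_total = 6 s
v_avg = d_total/t_total = 124/6 = 20.67 m/s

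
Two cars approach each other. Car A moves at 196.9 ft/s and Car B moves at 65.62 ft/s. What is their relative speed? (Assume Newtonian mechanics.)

v_rel = v_A + v_B = 196.9 + 65.62 = 262.52 ft/s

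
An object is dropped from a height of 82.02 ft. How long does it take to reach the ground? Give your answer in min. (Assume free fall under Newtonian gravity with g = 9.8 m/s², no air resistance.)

h = 82.02 ft × 0.3048 = 24.9997 m
t = √(2h/g) = √(2 × 24.9997 / 9.8) = 2.25876 s
t = 2.25876 s / 60.0 = 0.03765 min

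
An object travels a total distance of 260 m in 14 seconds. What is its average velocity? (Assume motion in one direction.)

v_avg = Δd / Δt = 260 / 14 = 18.57 m/s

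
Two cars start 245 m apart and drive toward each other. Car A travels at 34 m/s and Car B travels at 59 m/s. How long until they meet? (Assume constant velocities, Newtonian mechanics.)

Combined speed: v_combined = 34 + 59 = 93 m/s
Time to meet: t = d/v_combined = 245/93 = 2.63 s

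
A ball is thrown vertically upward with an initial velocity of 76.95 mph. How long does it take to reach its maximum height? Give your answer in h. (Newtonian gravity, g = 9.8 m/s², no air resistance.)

v₀ = 76.95 mph × 0.44704 = 34.3997 m/s
t_up = v₀ / g = 34.3997 / 9.8 = 3.51017 s
t_up = 3.51017 s / 3600.0 = 0.000975 h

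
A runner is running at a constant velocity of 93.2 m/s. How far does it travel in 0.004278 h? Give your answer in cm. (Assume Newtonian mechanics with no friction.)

t = 0.004278 h × 3600.0 = 15.4008 s
d = v × t = 93.2 × 15.4008 = 1435.35 m
d = 1435.35 m / 0.01 = 143500 cm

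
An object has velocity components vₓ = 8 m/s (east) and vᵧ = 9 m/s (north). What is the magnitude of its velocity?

|v| = √(vₓ² + vᵧ²) = √(8² + 9²) = √(145) = 12.04 m/s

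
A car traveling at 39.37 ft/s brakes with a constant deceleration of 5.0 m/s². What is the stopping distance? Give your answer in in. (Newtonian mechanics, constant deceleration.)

v₀ = 39.37 ft/s × 0.3048 = 12.0 m/s
d = v₀² / (2a) = 12.0² / (2 × 5.0) = 144.0 / 10.0 = 14.4 m
d = 14.4 m / 0.0254 = 566.9 in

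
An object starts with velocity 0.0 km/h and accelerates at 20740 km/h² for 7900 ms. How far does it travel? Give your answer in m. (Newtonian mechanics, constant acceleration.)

v₀ = 0.0 km/h × 0.2777777777777778 = 0.0 m/s
a = 20740 km/h² × 7.716049382716049e-05 = 1.60031 m/s²
t = 7900 ms × 0.001 = 7.9 s
d = v₀ × t + ½ × a × t² = 0.0 × 7.9 + 0.5 × 1.60031 × 7.9² = 49.94 m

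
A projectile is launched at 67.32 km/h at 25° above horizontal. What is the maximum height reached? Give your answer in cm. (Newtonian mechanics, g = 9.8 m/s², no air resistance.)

v₀ = 67.32 km/h × 0.2777777777777778 = 18.7 m/s
H = v₀² × sin²(θ) / (2g) = 18.7² × sin(25°)² / (2 × 9.8) = 349.69 × 0.178606 / 19.6 = 3.18657 m
H = 3.18657 m / 0.01 = 318.7 cm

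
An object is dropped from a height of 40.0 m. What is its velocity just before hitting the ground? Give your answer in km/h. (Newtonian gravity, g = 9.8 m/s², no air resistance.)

v = √(2gh) = √(2 × 9.8 × 40.0) = 28.0 m/s
v = 28.0 m/s / 0.2777777777777778 = 100.8 km/h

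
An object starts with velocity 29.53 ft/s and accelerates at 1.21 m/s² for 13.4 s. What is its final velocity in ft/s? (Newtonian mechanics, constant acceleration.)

v₀ = 29.53 ft/s × 0.3048 = 9.00074 m/s
v = v₀ + a × t = 9.00074 + 1.21 × 13.4 = 25.2147 m/s
v = 25.2147 m/s / 0.3048 = 82.73 ft/s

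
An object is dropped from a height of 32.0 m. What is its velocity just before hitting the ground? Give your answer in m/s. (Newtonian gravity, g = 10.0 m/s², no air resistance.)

v = √(2gh) = √(2 × 10.0 × 32.0) = 25.3 m/s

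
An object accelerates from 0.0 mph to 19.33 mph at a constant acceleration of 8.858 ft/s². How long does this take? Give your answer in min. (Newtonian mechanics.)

v₀ = 0.0 mph × 0.44704 = 0.0 m/s
v = 19.33 mph × 0.44704 = 8.64128 m/s
a = 8.858 ft/s² × 0.3048 = 2.69992 m/s²
t = (v - v₀) / a = (8.64128 - 0.0) / 2.69992 = 3.20057 s
t = 3.20057 s / 60.0 = 0.05334 min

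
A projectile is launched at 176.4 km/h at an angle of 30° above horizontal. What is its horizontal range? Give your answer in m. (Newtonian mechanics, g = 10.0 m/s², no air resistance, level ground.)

v₀ = 176.4 km/h × 0.2777777777777778 = 49.0 m/s
R = v₀² × sin(2θ) / g = 49.0² × sin(2 × 30°) / 10.0 = 2401.0 × 0.866025 / 10.0 = 207.9 m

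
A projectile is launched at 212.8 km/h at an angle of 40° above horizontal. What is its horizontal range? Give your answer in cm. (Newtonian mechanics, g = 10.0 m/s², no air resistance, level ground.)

v₀ = 212.8 km/h × 0.2777777777777778 = 59.1111 m/s
R = v₀² × sin(2θ) / g = 59.1111² × sin(2 × 40°) / 10.0 = 3494.12 × 0.984808 / 10.0 = 344.104 m
R = 344.104 m / 0.01 = 34410 cm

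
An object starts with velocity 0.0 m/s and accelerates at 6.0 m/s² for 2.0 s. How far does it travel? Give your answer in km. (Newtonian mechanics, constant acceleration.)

d = v₀ × t + ½ × a × t² = 0.0 × 2.0 + 0.5 × 6.0 × 2.0² = 12.0 m
d = 12.0 m / 1000.0 = 0.012 km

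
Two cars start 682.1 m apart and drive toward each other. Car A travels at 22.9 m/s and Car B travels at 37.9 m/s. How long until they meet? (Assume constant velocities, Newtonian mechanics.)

Combined speed: v_combined = 22.9 + 37.9 = 60.8 m/s
Time to meet: t = d/v_combined = 682.1/60.8 = 11.22 s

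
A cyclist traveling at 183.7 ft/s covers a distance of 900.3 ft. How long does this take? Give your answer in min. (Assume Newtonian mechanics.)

d = 900.3 ft × 0.3048 = 274.411 m
v = 183.7 ft/s × 0.3048 = 55.9918 m/s
t = d / v = 274.411 / 55.9918 = 4.90091 s
t = 4.90091 s / 60.0 = 0.08168 min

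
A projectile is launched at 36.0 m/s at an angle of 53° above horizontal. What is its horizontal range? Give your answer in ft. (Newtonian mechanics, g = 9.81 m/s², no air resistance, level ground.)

R = v₀² × sin(2θ) / g = 36.0² × sin(2 × 53°) / 9.81 = 1296.0 × 0.961262 / 9.81 = 126.992 m
R = 126.992 m / 0.3048 = 416.6 ft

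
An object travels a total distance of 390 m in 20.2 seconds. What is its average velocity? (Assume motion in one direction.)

v_avg = Δd / Δt = 390 / 20.2 = 19.31 m/s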